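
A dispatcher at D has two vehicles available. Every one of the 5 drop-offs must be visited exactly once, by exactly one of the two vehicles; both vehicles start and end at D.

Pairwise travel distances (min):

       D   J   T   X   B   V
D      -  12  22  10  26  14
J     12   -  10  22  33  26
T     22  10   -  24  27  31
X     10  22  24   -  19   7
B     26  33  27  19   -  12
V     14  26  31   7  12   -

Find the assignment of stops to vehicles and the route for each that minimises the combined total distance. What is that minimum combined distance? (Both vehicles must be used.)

Minimum combined distance: 95 min.

There are 2^4 − 1 = 15 ways to divide the 5 stops into two non-empty groups. For each, the best each vehicle can do is its own shortest tour through its group:
  {J} + {T, X, B, V}: 24 + 78 = 102
  {T} + {J, X, B, V}: 44 + 74 = 118
  {J, T} + {X, B, V}: 44 + 55 = 99
  {X} + {J, T, B, V}: 20 + 75 = 95
  {J, X} + {T, B, V}: 44 + 75 = 119
  {T, X} + {J, B, V}: 56 + 71 = 127
  … (15 splits in total)
Best: vehicle 1 D → X → D = 20; vehicle 2 D → J → T → B → V → D = 75; combined 95.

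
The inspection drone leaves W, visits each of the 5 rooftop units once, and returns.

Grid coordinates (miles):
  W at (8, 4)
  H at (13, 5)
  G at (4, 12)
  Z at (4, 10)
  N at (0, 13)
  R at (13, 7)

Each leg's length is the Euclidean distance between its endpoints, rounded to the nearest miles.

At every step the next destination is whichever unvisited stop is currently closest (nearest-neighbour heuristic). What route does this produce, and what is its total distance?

Total distance 34 miles via the nearest-neighbour route W → H → R → Z → G → N → W.

At W the remaining stops are H 5, R 6, Z 7, G 9, N 12; go to H.
At H the remaining stops are R 2, Z 10, G 11, N 15; go to R.
At R the remaining stops are Z 9, G 10, N 14; go to Z.
At Z the remaining stops are G 2, N 5; go to G.
At G the remaining stops are N 4; go to N.
Return N→W: 12.
Total = 5 + 2 + 9 + 2 + 4 + 12 = 34.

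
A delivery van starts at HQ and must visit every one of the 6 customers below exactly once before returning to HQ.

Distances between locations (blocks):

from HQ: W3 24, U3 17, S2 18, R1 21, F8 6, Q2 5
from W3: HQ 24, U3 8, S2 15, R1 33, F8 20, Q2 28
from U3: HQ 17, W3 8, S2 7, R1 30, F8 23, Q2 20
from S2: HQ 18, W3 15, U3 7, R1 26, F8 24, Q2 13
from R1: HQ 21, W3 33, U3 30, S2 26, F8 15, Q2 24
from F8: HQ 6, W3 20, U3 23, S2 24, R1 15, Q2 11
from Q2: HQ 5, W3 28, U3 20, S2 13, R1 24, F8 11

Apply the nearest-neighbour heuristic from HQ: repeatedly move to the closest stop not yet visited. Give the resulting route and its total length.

Total distance 96 blocks via the nearest-neighbour route HQ → Q2 → F8 → R1 → S2 → U3 → W3 → HQ.

HQ → [Q2:5 / F8:6 / U3:17 / S2:18 / R1:21 / W3:24] → Q2 (5)
Q2 → [F8:11 / S2:13 / U3:20 / R1:24 / W3:28] → F8 (11)
F8 → [R1:15 / W3:20 / U3:23 / S2:24] → R1 (15)
R1 → [S2:26 / U3:30 / W3:33] → S2 (26)
S2 → [U3:7 / W3:15] → U3 (7)
U3 → [W3:8] → W3 (8)
Return W3→HQ: 24.
Total = 5 + 11 + 15 + 26 + 7 + 8 + 24 = 96.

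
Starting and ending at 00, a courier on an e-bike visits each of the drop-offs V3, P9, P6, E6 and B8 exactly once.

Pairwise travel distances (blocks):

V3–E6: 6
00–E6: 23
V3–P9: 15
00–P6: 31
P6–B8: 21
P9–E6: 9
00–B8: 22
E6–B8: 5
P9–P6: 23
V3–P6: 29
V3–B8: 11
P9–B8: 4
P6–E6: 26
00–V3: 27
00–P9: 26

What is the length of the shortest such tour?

There are 60 distinct closed tours to check (reversals are equivalent).
00 - V3 - P9 - P6 - E6 - B8 - 00: 27+15+23+26+5+22 = 118
00 - V3 - P9 - P6 - B8 - E6 - 00: 27+15+23+21+5+23 = 114
00 - V3 - P9 - E6 - P6 - B8 - 00: 27+15+9+26+21+22 = 120
00 - V3 - P9 - E6 - B8 - P6 - 00: 27+15+9+5+21+31 = 108
00 - V3 - P9 - B8 - P6 - E6 - 00: 27+15+4+21+26+23 = 116
00 - V3 - P9 - B8 - E6 - P6 - 00: 27+15+4+5+26+31 = 108
00 - V3 - P6 - P9 - E6 - B8 - 00: 27+29+23+9+5+22 = 115
00 - V3 - P6 - P9 - B8 - E6 - 00: 27+29+23+4+5+23 = 111
00 - V3 - P6 - E6 - P9 - B8 - 00: 27+29+26+9+4+22 = 117
00 - V3 - P6 - E6 - B8 - P9 - 00: 27+29+26+5+4+26 = 117
00 - V3 - P6 - B8 - P9 - E6 - 00: 27+29+21+4+9+23 = 113
00 - V3 - P6 - B8 - E6 - P9 - 00: 27+29+21+5+9+26 = 117
00 - V3 - E6 - P9 - P6 - B8 - 00: 27+6+9+23+21+22 = 108
00 - V3 - E6 - P9 - B8 - P6 - 00: 27+6+9+4+21+31 = 98
… (46 more)
00 - V3 - E6 - B8 - P9 - P6 - 00: 27+6+5+4+23+31 = 96  ← best
The minimum is 96.
One optimal route: 00 → V3 → E6 → B8 → P9 → P6 → 00 (or its reverse).

Shortest round trip = 96 blocks.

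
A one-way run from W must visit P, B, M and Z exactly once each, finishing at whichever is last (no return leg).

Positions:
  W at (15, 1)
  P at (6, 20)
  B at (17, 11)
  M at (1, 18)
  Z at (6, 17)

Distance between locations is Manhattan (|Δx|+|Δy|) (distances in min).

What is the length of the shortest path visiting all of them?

There are 4! = 24 possible orderings.
W→P→B→M→Z: 28+20+23+6 = 77
W→P→B→Z→M: 28+20+17+6 = 71
W→P→M→B→Z: 28+7+23+17 = 75
W→P→M→Z→B: 28+7+6+17 = 58
W→P→Z→B→M: 28+3+17+23 = 71
W→P→Z→M→B: 28+3+6+23 = 60
W→B→P→M→Z: 12+20+7+6 = 45
W→B→P→Z→M: 12+20+3+6 = 41
W→B→M→P→Z: 12+23+7+3 = 45
W→B→M→Z→P: 12+23+6+3 = 44
W→B→Z→P→M: 12+17+3+7 = 39
W→B→Z→M→P: 12+17+6+7 = 42
W→M→P→B→Z: 31+7+20+17 = 75
W→M→P→Z→B: 31+7+3+17 = 58
… (10 more)
The minimum is 39.
One shortest path: W → B → Z → P → M.

39 min — the minimum one-way total.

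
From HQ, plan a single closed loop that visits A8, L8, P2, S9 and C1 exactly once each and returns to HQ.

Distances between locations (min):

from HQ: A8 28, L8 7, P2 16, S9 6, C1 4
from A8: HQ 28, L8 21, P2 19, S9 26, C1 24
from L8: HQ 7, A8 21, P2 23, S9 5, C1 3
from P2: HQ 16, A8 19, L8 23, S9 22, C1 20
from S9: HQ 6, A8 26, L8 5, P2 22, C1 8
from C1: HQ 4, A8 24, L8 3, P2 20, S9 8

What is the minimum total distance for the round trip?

Shortest round trip = 73 min.

With 5 stops there are 5!/2 = 60 distinct round trips (a route and its reverse cost the same).
HQ-A8-L8-P2-S9-C1-HQ: 28+21+23+22+8+4 = 106
HQ-A8-L8-P2-C1-S9-HQ: 28+21+23+20+8+6 = 106
HQ-A8-L8-S9-P2-C1-HQ: 28+21+5+22+20+4 = 100
HQ-A8-L8-S9-C1-P2-HQ: 28+21+5+8+20+16 = 98
HQ-A8-L8-C1-P2-S9-HQ: 28+21+3+20+22+6 = 100
HQ-A8-L8-C1-S9-P2-HQ: 28+21+3+8+22+16 = 98
HQ-A8-P2-L8-S9-C1-HQ: 28+19+23+5+8+4 = 87
HQ-A8-P2-L8-C1-S9-HQ: 28+19+23+3+8+6 = 87
HQ-A8-P2-S9-L8-C1-HQ: 28+19+22+5+3+4 = 81
HQ-A8-P2-S9-C1-L8-HQ: 28+19+22+8+3+7 = 87
HQ-A8-P2-C1-L8-S9-HQ: 28+19+20+3+5+6 = 81
HQ-A8-P2-C1-S9-L8-HQ: 28+19+20+8+5+7 = 87
HQ-A8-S9-L8-P2-C1-HQ: 28+26+5+23+20+4 = 106
HQ-A8-S9-L8-C1-P2-HQ: 28+26+5+3+20+16 = 98
… (46 more)
HQ-P2-A8-L8-S9-C1-HQ: 16+19+21+5+8+4 = 73  ← best
The minimum is 73.
One optimal route: HQ → P2 → A8 → L8 → S9 → C1 → HQ (or its reverse).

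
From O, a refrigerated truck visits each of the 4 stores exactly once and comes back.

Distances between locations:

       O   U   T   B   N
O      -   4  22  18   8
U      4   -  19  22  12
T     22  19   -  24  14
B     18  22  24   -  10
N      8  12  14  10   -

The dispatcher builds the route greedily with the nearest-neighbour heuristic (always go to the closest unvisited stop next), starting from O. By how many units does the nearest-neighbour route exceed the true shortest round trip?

From O: U=4, N=8, B=18, T=22 → choose U (4).
From U: N=12, T=19, B=22 → choose N (12).
From N: B=10, T=14 → choose B (10).
From B: T=24 → choose T (24).
NN route O → U → N → B → T → O costs 72.
Optimal: O → U → T → B → N → O costs 65 (by enumerating all 12 distinct tours).
Excess = 72 − 65 = 7.

7 longer than the optimal tour.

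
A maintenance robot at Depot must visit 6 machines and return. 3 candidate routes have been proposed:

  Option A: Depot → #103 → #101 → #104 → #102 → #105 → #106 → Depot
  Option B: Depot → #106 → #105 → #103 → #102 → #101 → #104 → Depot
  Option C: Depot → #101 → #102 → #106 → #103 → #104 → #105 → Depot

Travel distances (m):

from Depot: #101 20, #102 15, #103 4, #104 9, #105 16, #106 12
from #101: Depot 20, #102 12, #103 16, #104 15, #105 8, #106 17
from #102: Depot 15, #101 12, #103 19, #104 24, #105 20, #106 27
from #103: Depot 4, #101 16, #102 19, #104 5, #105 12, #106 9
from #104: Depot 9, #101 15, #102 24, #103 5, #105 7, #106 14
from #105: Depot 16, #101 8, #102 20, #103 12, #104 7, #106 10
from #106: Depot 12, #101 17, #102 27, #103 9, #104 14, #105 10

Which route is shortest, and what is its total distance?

Option A: 4 + 16 + 15 + 24 + 20 + 10 + 12 = 101
Option B: 12 + 10 + 12 + 19 + 12 + 15 + 9 = 89
Option C: 20 + 12 + 27 + 9 + 5 + 7 + 16 = 96

89 m — Option B is the shortest.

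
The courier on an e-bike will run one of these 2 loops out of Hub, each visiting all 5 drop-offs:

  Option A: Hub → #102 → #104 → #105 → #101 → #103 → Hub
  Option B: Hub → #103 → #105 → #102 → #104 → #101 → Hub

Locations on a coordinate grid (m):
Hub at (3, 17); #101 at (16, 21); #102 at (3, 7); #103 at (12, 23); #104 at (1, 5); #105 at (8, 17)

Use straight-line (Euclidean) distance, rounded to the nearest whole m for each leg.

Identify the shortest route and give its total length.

Option A: 10 + 3 + 14 + 9 + 4 + 11 = 51
Option B: 11 + 7 + 11 + 3 + 22 + 14 = 68

Shortest is Option A, total 51 m.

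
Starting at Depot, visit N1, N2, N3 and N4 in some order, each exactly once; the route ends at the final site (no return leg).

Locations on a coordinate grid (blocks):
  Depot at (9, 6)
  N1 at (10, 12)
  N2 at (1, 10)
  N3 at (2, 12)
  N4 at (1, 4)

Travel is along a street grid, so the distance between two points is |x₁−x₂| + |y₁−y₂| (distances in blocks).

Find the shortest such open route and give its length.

Minimum one-way distance = 24 blocks.

There are 4! = 24 possible orderings.
Depot → N1 → N2 → N3 → N4: 7+11+3+9 = 30
Depot → N1 → N2 → N4 → N3: 7+11+6+9 = 33
Depot → N1 → N3 → N2 → N4: 7+8+3+6 = 24
Depot → N1 → N3 → N4 → N2: 7+8+9+6 = 30
Depot → N1 → N4 → N2 → N3: 7+17+6+3 = 33
Depot → N1 → N4 → N3 → N2: 7+17+9+3 = 36
Depot → N2 → N1 → N3 → N4: 12+11+8+9 = 40
Depot → N2 → N1 → N4 → N3: 12+11+17+9 = 49
Depot → N2 → N3 → N1 → N4: 12+3+8+17 = 40
Depot → N2 → N3 → N4 → N1: 12+3+9+17 = 41
Depot → N2 → N4 → N1 → N3: 12+6+17+8 = 43
Depot → N2 → N4 → N3 → N1: 12+6+9+8 = 35
Depot → N3 → N1 → N2 → N4: 13+8+11+6 = 38
Depot → N3 → N1 → N4 → N2: 13+8+17+6 = 44
… (10 more)
The minimum is 24.
One shortest path: Depot → N1 → N3 → N2 → N4.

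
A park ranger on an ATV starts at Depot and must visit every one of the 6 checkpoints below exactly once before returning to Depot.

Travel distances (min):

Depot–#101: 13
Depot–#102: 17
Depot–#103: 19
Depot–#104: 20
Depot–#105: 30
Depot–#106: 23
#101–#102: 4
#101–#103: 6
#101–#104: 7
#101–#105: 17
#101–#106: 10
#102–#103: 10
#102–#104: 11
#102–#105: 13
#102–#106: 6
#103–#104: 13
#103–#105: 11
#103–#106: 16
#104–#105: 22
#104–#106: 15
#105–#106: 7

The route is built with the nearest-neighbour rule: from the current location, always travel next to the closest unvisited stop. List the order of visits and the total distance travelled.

74 min along Depot → #101 → #102 → #106 → #105 → #103 → #104 → Depot.

At Depot the remaining stops are #101 13, #102 17, #103 19, #104 20, #106 23, #105 30; go to #101.
At #101 the remaining stops are #102 4, #103 6, #104 7, #106 10, #105 17; go to #102.
At #102 the remaining stops are #106 6, #103 10, #104 11, #105 13; go to #106.
At #106 the remaining stops are #105 7, #104 15, #103 16; go to #105.
At #105 the remaining stops are #103 11, #104 22; go to #103.
At #103 the remaining stops are #104 13; go to #104.
Return #104→Depot: 20.
Total = 13 + 4 + 6 + 7 + 11 + 13 + 20 = 74.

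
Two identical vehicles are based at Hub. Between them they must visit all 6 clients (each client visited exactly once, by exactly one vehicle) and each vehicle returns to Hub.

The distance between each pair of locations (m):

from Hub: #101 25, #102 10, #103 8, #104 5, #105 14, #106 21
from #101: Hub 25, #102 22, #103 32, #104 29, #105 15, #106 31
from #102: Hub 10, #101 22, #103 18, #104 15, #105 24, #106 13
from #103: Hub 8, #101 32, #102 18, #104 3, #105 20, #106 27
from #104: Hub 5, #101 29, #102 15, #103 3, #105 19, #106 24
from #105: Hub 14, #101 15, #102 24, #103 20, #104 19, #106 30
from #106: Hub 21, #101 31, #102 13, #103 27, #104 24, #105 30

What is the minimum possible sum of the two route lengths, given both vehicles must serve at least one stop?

Try each way of splitting the stops between the two vehicles (each non-empty) and, for each split, find the best tour for each vehicle:
  {#101} + {#102, #103, #104, #105, #106}: 50 + 81 = 131
  {#102} + {#101, #103, #104, #105, #106}: 20 + 95 = 115
  {#101, #102} + {#103, #104, #105, #106}: 57 + 79 = 136
  {#103} + {#101, #102, #104, #105, #106}: 16 + 93 = 109
  {#101, #103} + {#102, #104, #105, #106}: 65 + 77 = 142
  {#102, #103} + {#101, #104, #105, #106}: 36 + 89 = 125
  … (31 splits in total)
  {#103, #104} + {#101, #102, #105, #106}: 16 + 83 = 99  ← best
Best: vehicle 1 Hub → #103 → #104 → Hub = 16; vehicle 2 Hub → #102 → #106 → #101 → #105 → Hub = 83; combined 99.

Minimum combined distance: 99 m.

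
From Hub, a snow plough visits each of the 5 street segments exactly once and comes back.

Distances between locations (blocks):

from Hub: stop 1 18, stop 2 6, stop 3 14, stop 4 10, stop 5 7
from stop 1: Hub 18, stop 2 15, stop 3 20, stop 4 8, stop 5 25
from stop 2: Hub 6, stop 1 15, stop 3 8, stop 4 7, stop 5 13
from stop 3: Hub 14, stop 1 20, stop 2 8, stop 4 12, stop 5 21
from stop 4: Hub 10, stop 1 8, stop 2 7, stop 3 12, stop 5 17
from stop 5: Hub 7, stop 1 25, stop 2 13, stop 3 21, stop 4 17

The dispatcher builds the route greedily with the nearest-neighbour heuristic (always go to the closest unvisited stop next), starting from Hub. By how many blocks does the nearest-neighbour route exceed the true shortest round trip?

From Hub: stop 2=6, stop 5=7, stop 4=10, stop 3=14, stop 1=18 → choose stop 2 (6).
From stop 2: stop 4=7, stop 3=8, stop 5=13, stop 1=15 → choose stop 4 (7).
From stop 4: stop 1=8, stop 3=12, stop 5=17 → choose stop 1 (8).
From stop 1: stop 3=20, stop 5=25 → choose stop 3 (20).
From stop 3: stop 5=21 → choose stop 5 (21).
NN route Hub → stop 2 → stop 4 → stop 1 → stop 3 → stop 5 → Hub costs 69.
Optimal: Hub → stop 1 → stop 4 → stop 3 → stop 2 → stop 5 → Hub costs 66 (by enumerating all 60 distinct tours).
Excess = 69 − 66 = 3.

3 blocks longer than the optimal tour.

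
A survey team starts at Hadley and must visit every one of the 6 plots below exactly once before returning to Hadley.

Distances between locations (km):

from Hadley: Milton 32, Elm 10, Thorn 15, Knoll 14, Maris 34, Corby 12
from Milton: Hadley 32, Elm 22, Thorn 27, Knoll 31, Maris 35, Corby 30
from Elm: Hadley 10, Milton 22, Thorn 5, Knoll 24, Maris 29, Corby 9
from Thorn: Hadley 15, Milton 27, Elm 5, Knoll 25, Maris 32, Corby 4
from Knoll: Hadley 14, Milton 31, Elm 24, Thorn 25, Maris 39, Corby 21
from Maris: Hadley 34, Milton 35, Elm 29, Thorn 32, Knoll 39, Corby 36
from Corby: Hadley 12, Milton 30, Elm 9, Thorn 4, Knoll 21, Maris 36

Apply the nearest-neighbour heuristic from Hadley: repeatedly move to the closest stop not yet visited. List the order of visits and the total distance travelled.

Total distance 140 km via the nearest-neighbour route Hadley → Elm → Thorn → Corby → Knoll → Milton → Maris → Hadley.

Hadley → [Elm:10 / Corby:12 / Knoll:14 / Thorn:15 / Milton:32 / Maris:34] → Elm (10)
Elm → [Thorn:5 / Corby:9 / Milton:22 / Knoll:24 / Maris:29] → Thorn (5)
Thorn → [Corby:4 / Knoll:25 / Milton:27 / Maris:32] → Corby (4)
Corby → [Knoll:21 / Milton:30 / Maris:36] → Knoll (21)
Knoll → [Milton:31 / Maris:39] → Milton (31)
Milton → [Maris:35] → Maris (35)
Return Maris→Hadley: 34.
Total = 10 + 5 + 4 + 21 + 31 + 35 + 34 = 140.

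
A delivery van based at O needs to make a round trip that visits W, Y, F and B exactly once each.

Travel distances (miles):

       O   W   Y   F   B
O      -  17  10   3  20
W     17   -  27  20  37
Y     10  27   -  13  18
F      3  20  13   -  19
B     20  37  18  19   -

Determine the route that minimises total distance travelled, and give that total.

Minimum total distance: 84 miles.

There are 12 distinct closed tours to check (reversals are equivalent).
O-W-Y-F-B-O: 17+27+13+19+20 = 96
O-W-Y-B-F-O: 17+27+18+19+3 = 84
O-W-F-Y-B-O: 17+20+13+18+20 = 88
O-W-F-B-Y-O: 17+20+19+18+10 = 84
O-W-B-Y-F-O: 17+37+18+13+3 = 88
O-W-B-F-Y-O: 17+37+19+13+10 = 96
O-Y-W-F-B-O: 10+27+20+19+20 = 96
O-Y-W-B-F-O: 10+27+37+19+3 = 96
O-Y-F-W-B-O: 10+13+20+37+20 = 100
O-Y-B-W-F-O: 10+18+37+20+3 = 88
O-F-W-Y-B-O: 3+20+27+18+20 = 88
O-F-Y-W-B-O: 3+13+27+37+20 = 100
The minimum is 84.
One optimal route: O → W → Y → B → F → O (or its reverse).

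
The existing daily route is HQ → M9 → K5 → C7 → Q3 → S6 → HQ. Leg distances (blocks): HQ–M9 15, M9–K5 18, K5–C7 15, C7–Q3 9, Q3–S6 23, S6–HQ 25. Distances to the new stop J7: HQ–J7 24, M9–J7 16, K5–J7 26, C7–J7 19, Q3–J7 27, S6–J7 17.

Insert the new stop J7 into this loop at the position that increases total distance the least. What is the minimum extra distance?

Insertion cost between consecutive stops i–j is d(i,J7) + d(J7,j) − d(i,j):
  between HQ and M9: 24 + 16 − 15 = 25
  between M9 and K5: 16 + 26 − 18 = 24
  between K5 and C7: 26 + 19 − 15 = 30
  between C7 and Q3: 19 + 27 − 9 = 37
  between Q3 and S6: 27 + 17 − 23 = 21
  between S6 and HQ: 17 + 24 − 25 = 16
Cheapest insertion is between S6 and HQ, adding 16.
New total = 105 + 16 = 121.

+16 blocks — insert J7 between S6 and HQ.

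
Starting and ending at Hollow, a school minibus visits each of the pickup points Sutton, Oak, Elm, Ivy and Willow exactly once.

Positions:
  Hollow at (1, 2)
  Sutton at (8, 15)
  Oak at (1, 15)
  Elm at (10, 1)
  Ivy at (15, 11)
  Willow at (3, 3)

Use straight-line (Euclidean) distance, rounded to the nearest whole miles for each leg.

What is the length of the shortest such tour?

Shortest round trip = 48 miles.

With 5 stops there are 5!/2 = 60 distinct round trips (a route and its reverse cost the same).
Hollow - Sutton - Oak - Elm - Ivy - Willow - Hollow: 15+7+17+11+14+2 = 66
Hollow - Sutton - Oak - Elm - Willow - Ivy - Hollow: 15+7+17+7+14+17 = 77
Hollow - Sutton - Oak - Ivy - Elm - Willow - Hollow: 15+7+15+11+7+2 = 57
Hollow - Sutton - Oak - Ivy - Willow - Elm - Hollow: 15+7+15+14+7+9 = 67
Hollow - Sutton - Oak - Willow - Elm - Ivy - Hollow: 15+7+12+7+11+17 = 69
Hollow - Sutton - Oak - Willow - Ivy - Elm - Hollow: 15+7+12+14+11+9 = 68
Hollow - Sutton - Elm - Oak - Ivy - Willow - Hollow: 15+14+17+15+14+2 = 77
Hollow - Sutton - Elm - Oak - Willow - Ivy - Hollow: 15+14+17+12+14+17 = 89
Hollow - Sutton - Elm - Ivy - Oak - Willow - Hollow: 15+14+11+15+12+2 = 69
Hollow - Sutton - Elm - Ivy - Willow - Oak - Hollow: 15+14+11+14+12+13 = 79
Hollow - Sutton - Elm - Willow - Oak - Ivy - Hollow: 15+14+7+12+15+17 = 80
Hollow - Sutton - Elm - Willow - Ivy - Oak - Hollow: 15+14+7+14+15+13 = 78
Hollow - Sutton - Ivy - Oak - Elm - Willow - Hollow: 15+8+15+17+7+2 = 64
Hollow - Sutton - Ivy - Oak - Willow - Elm - Hollow: 15+8+15+12+7+9 = 66
… (46 more)
Hollow - Oak - Sutton - Ivy - Elm - Willow - Hollow: 13+7+8+11+7+2 = 48  ← best
The minimum is 48.
One optimal route: Hollow → Oak → Sutton → Ivy → Elm → Willow → Hollow (or its reverse).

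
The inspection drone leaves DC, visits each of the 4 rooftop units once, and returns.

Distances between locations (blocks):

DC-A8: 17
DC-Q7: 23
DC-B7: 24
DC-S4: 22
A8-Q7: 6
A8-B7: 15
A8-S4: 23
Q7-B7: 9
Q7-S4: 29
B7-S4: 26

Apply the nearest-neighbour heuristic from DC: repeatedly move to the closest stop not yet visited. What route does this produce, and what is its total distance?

Nearest-neighbour total = 80 blocks; route DC → A8 → Q7 → B7 → S4 → DC.

DC → [A8:17 / S4:22 / Q7:23 / B7:24] → A8 (17)
A8 → [Q7:6 / B7:15 / S4:23] → Q7 (6)
Q7 → [B7:9 / S4:29] → B7 (9)
B7 → [S4:26] → S4 (26)
Return S4→DC: 22.
Total = 17 + 6 + 9 + 26 + 22 = 80.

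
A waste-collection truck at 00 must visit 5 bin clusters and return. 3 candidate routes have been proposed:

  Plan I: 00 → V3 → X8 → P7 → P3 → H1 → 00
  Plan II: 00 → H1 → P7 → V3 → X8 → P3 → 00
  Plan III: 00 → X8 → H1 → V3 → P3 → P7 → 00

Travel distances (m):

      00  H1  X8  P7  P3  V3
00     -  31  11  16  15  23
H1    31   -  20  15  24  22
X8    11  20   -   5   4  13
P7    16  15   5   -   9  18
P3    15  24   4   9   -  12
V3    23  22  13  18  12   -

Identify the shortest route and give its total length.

90 m — Plan III is the shortest.

Plan I: 23 + 13 + 5 + 9 + 24 + 31 = 105
Plan II: 31 + 15 + 18 + 13 + 4 + 15 = 96
Plan III: 11 + 20 + 22 + 12 + 9 + 16 = 90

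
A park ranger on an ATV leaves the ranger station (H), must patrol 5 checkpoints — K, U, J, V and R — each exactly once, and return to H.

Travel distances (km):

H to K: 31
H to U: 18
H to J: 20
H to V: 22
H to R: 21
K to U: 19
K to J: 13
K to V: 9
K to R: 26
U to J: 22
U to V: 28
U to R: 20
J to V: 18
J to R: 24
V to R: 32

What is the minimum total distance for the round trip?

Shortest round trip = 106 km.

With 5 stops there are 5!/2 = 60 distinct round trips (a route and its reverse cost the same).
H→K→U→J→V→R→H: 31+19+22+18+32+21 = 143
H→K→U→J→R→V→H: 31+19+22+24+32+22 = 150
H→K→U→V→J→R→H: 31+19+28+18+24+21 = 141
H→K→U→V→R→J→H: 31+19+28+32+24+20 = 154
H→K→U→R→J→V→H: 31+19+20+24+18+22 = 134
H→K→U→R→V→J→H: 31+19+20+32+18+20 = 140
H→K→J→U→V→R→H: 31+13+22+28+32+21 = 147
H→K→J→U→R→V→H: 31+13+22+20+32+22 = 140
H→K→J→V→U→R→H: 31+13+18+28+20+21 = 131
H→K→J→V→R→U→H: 31+13+18+32+20+18 = 132
H→K→J→R→U→V→H: 31+13+24+20+28+22 = 138
H→K→J→R→V→U→H: 31+13+24+32+28+18 = 146
H→K→V→U→J→R→H: 31+9+28+22+24+21 = 135
H→K→V→U→R→J→H: 31+9+28+20+24+20 = 132
… (46 more)
H→U→R→J→K→V→H: 18+20+24+13+9+22 = 106  ← best
The minimum is 106.
One optimal route: H → U → R → J → K → V → H (or its reverse).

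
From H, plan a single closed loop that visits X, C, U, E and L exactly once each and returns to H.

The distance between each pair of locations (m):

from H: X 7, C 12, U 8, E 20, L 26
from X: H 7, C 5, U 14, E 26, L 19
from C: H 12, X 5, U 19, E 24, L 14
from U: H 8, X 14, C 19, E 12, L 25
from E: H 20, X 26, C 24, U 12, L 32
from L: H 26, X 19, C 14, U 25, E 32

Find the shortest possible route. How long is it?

There are 60 distinct closed tours to check (reversals are equivalent).
H→X→C→U→E→L→H: 7+5+19+12+32+26 = 101
H→X→C→U→L→E→H: 7+5+19+25+32+20 = 108
H→X→C→E→U→L→H: 7+5+24+12+25+26 = 99
H→X→C→E→L→U→H: 7+5+24+32+25+8 = 101
H→X→C→L→U→E→H: 7+5+14+25+12+20 = 83
H→X→C→L→E→U→H: 7+5+14+32+12+8 = 78
H→X→U→C→E→L→H: 7+14+19+24+32+26 = 122
H→X→U→C→L→E→H: 7+14+19+14+32+20 = 106
H→X→U→E→C→L→H: 7+14+12+24+14+26 = 97
H→X→U→E→L→C→H: 7+14+12+32+14+12 = 91
H→X→U→L→C→E→H: 7+14+25+14+24+20 = 104
H→X→U→L→E→C→H: 7+14+25+32+24+12 = 114
H→X→E→C→U→L→H: 7+26+24+19+25+26 = 127
H→X→E→C→L→U→H: 7+26+24+14+25+8 = 104
… (46 more)
The minimum is 78.
One optimal route: H → X → C → L → E → U → H (or its reverse).

78 m — the shortest possible round trip.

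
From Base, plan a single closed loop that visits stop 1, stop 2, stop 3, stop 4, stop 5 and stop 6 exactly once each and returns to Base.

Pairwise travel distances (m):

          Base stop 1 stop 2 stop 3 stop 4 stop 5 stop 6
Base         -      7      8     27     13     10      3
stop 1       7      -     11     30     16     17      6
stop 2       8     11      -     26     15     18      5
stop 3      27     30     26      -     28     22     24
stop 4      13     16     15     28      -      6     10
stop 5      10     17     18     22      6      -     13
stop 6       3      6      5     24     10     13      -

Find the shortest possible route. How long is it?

85 m — the shortest possible round trip.

Base - stop 1 - stop 2 - stop 3 - stop 4 - stop 5 - stop 6 - Base: 7+11+26+28+6+13+3 = 94
Base - stop 1 - stop 2 - stop 3 - stop 4 - stop 6 - stop 5 - Base: 7+11+26+28+10+13+10 = 105
Base - stop 1 - stop 2 - stop 3 - stop 5 - stop 4 - stop 6 - Base: 7+11+26+22+6+10+3 = 85
Base - stop 1 - stop 2 - stop 3 - stop 5 - stop 6 - stop 4 - Base: 7+11+26+22+13+10+13 = 102
Base - stop 1 - stop 2 - stop 3 - stop 6 - stop 4 - stop 5 - Base: 7+11+26+24+10+6+10 = 94
Base - stop 1 - stop 2 - stop 3 - stop 6 - stop 5 - stop 4 - Base: 7+11+26+24+13+6+13 = 100
Base - stop 1 - stop 2 - stop 4 - stop 3 - stop 5 - stop 6 - Base: 7+11+15+28+22+13+3 = 99
Base - stop 1 - stop 2 - stop 4 - stop 3 - stop 6 - stop 5 - Base: 7+11+15+28+24+13+10 = 108
… (352 more)
The minimum is 85.
One optimal route: Base → stop 1 → stop 2 → stop 3 → stop 5 → stop 4 → stop 6 → Base (or its reverse).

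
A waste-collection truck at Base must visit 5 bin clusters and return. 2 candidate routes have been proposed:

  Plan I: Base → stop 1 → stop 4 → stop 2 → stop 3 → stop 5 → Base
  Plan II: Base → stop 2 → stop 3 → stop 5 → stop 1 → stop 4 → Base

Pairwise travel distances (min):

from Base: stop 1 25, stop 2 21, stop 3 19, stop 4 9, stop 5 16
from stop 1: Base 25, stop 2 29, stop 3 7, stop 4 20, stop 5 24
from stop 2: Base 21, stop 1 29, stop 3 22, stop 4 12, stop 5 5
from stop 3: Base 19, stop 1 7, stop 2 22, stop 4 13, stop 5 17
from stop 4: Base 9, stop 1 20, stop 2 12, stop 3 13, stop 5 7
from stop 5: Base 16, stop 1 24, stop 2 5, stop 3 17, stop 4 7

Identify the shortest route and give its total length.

Plan I: 25 + 20 + 12 + 22 + 17 + 16 = 112
Plan II: 21 + 22 + 17 + 24 + 20 + 9 = 113

112 min — Plan I is the shortest.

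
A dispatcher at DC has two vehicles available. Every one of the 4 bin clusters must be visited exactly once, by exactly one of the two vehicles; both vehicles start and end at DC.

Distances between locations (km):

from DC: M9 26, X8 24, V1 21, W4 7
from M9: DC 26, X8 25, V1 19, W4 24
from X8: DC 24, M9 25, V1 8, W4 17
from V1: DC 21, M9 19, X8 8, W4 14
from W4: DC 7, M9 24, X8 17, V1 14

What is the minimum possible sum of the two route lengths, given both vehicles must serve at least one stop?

Minimum combined distance: 91 km.

There are 2^3 − 1 = 7 ways to divide the 4 stops into two non-empty groups. For each, the best each vehicle can do is its own shortest tour through its group:
  {M9} + {X8, V1, W4}: 52 + 53 = 105
  {X8} + {M9, V1, W4}: 48 + 66 = 114
  {M9, X8} + {V1, W4}: 75 + 42 = 117
  {V1} + {M9, X8, W4}: 42 + 75 = 117
  {M9, V1} + {X8, W4}: 66 + 48 = 114
  {X8, V1} + {M9, W4}: 53 + 57 = 110
  … (7 splits in total)
  {M9, X8, V1} + {W4}: 77 + 14 = 91  ← best
Best: vehicle 1 DC → M9 → V1 → X8 → DC = 77; vehicle 2 DC → W4 → DC = 14; combined 91.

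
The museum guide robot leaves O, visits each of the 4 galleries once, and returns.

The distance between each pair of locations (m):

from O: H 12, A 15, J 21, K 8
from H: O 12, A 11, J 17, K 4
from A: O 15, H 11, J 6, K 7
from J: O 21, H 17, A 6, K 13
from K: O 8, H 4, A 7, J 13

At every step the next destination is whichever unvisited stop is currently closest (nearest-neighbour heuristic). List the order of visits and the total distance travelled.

Total distance 50 m via the nearest-neighbour route O → K → H → A → J → O.

O → [K:8 / H:12 / A:15 / J:21] → K (8)
K → [H:4 / A:7 / J:13] → H (4)
H → [A:11 / J:17] → A (11)
A → [J:6] → J (6)
Return J→O: 21.
Total = 8 + 4 + 11 + 6 + 21 = 50.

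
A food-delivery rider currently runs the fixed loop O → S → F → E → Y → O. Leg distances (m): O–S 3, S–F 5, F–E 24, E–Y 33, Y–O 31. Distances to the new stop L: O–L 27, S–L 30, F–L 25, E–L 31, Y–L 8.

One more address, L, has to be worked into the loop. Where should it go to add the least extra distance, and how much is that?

+4 m — insert L between Y and O.

Insertion cost between consecutive stops i–j is d(i,L) + d(L,j) − d(i,j):
  between O and S: 27 + 30 − 3 = 54
  between S and F: 30 + 25 − 5 = 50
  between F and E: 25 + 31 − 24 = 32
  between E and Y: 31 + 8 − 33 = 6
  between Y and O: 8 + 27 − 31 = 4
Cheapest insertion is between Y and O, adding 4.
New total = 96 + 4 = 100.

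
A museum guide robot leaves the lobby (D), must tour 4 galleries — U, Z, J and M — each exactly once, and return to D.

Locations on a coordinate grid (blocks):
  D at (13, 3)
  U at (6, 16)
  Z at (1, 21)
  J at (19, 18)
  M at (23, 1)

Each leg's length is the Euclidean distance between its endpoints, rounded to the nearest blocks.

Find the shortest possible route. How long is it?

67 blocks — the shortest possible round trip.

D→U→Z→J→M→D: 15+7+18+17+10 = 67
D→U→Z→M→J→D: 15+7+30+17+16 = 85
D→U→J→Z→M→D: 15+13+18+30+10 = 86
D→U→J→M→Z→D: 15+13+17+30+22 = 97
D→U→M→Z→J→D: 15+23+30+18+16 = 102
D→U→M→J→Z→D: 15+23+17+18+22 = 95
D→Z→U→J→M→D: 22+7+13+17+10 = 69
D→Z→U→M→J→D: 22+7+23+17+16 = 85
D→Z→J→U→M→D: 22+18+13+23+10 = 86
D→Z→M→U→J→D: 22+30+23+13+16 = 104
D→J→U→Z→M→D: 16+13+7+30+10 = 76
D→J→Z→U→M→D: 16+18+7+23+10 = 74
The minimum is 67.
One optimal route: D → U → Z → J → M → D (or its reverse).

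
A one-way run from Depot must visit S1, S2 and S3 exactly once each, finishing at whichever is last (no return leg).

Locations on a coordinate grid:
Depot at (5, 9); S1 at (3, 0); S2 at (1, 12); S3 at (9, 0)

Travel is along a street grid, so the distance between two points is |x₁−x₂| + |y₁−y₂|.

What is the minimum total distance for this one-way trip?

There are 3! = 6 possible orderings.
Depot - S1 - S2 - S3: 11+14+20 = 45
Depot - S1 - S3 - S2: 11+6+20 = 37
Depot - S2 - S1 - S3: 7+14+6 = 27
Depot - S2 - S3 - S1: 7+20+6 = 33
Depot - S3 - S1 - S2: 13+6+14 = 33
Depot - S3 - S2 - S1: 13+20+14 = 47
The minimum is 27.
One shortest path: Depot → S2 → S1 → S3.

Minimum one-way distance = 27.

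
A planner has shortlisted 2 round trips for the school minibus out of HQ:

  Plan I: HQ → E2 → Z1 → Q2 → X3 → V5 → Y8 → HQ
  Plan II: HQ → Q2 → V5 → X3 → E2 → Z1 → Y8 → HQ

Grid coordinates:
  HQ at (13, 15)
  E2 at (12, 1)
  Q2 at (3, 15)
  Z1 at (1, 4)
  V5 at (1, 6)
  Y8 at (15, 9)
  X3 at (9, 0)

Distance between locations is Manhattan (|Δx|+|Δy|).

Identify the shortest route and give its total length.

Shortest is Plan II, total 80.

Plan I: 15 + 14 + 13 + 21 + 14 + 17 + 8 = 102
Plan II: 10 + 11 + 14 + 4 + 14 + 19 + 8 = 80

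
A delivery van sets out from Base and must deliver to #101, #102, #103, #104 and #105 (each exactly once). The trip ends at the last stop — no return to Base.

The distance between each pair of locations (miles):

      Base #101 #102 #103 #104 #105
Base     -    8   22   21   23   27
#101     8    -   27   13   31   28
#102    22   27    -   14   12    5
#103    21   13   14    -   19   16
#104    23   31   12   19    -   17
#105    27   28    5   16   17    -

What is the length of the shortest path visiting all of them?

Shortest open route: 54 miles.

There are 5! = 120 possible orderings.
Base → #101 → #102 → #103 → #104 → #105: 8+27+14+19+17 = 85
Base → #101 → #102 → #103 → #105 → #104: 8+27+14+16+17 = 82
Base → #101 → #102 → #104 → #103 → #105: 8+27+12+19+16 = 82
Base → #101 → #102 → #104 → #105 → #103: 8+27+12+17+16 = 80
Base → #101 → #102 → #105 → #103 → #104: 8+27+5+16+19 = 75
Base → #101 → #102 → #105 → #104 → #103: 8+27+5+17+19 = 76
Base → #101 → #103 → #102 → #104 → #105: 8+13+14+12+17 = 64
Base → #101 → #103 → #102 → #105 → #104: 8+13+14+5+17 = 57
Base → #101 → #103 → #104 → #102 → #105: 8+13+19+12+5 = 57
Base → #101 → #103 → #104 → #105 → #102: 8+13+19+17+5 = 62
Base → #101 → #103 → #105 → #102 → #104: 8+13+16+5+12 = 54
Base → #101 → #103 → #105 → #104 → #102: 8+13+16+17+12 = 66
Base → #101 → #104 → #102 → #103 → #105: 8+31+12+14+16 = 81
Base → #101 → #104 → #102 → #105 → #103: 8+31+12+5+16 = 72
… (106 more)
The minimum is 54.
One shortest path: Base → #101 → #103 → #105 → #102 → #104.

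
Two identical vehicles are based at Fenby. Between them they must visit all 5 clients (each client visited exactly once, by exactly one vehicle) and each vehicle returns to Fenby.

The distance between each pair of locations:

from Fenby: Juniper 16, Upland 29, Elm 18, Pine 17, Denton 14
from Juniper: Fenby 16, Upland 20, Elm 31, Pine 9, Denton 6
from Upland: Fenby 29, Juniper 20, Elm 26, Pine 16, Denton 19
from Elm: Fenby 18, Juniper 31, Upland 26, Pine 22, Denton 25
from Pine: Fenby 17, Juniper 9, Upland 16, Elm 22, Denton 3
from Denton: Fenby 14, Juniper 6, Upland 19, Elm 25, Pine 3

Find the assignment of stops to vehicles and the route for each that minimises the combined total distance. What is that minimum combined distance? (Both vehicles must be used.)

105 — the smallest possible combined total.

Check every non-empty split of the stops between the two vehicles; for each half take its own optimal tour:
  {Juniper} + {Upland, Elm, Pine, Denton}: 32 + 77 = 109
  {Upland} + {Juniper, Elm, Pine, Denton}: 58 + 65 = 123
  {Juniper, Upland} + {Elm, Pine, Denton}: 65 + 57 = 122
  {Elm} + {Juniper, Upland, Pine, Denton}: 36 + 69 = 105
  {Juniper, Elm} + {Upland, Pine, Denton}: 65 + 62 = 127
  {Upland, Elm} + {Juniper, Pine, Denton}: 73 + 42 = 115
  … (15 splits in total)
Best: vehicle 1 Fenby → Elm → Fenby = 36; vehicle 2 Fenby → Juniper → Upland → Pine → Denton → Fenby = 69; combined 105.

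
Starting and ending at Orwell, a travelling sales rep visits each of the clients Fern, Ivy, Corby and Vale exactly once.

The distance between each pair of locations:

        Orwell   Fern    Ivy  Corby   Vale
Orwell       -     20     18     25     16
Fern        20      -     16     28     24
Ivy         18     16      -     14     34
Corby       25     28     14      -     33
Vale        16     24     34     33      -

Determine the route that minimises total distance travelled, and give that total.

Shortest round trip = 95.

Orwell-Fern-Ivy-Corby-Vale-Orwell: 20+16+14+33+16 = 99
Orwell-Fern-Ivy-Vale-Corby-Orwell: 20+16+34+33+25 = 128
Orwell-Fern-Corby-Ivy-Vale-Orwell: 20+28+14+34+16 = 112
Orwell-Fern-Corby-Vale-Ivy-Orwell: 20+28+33+34+18 = 133
Orwell-Fern-Vale-Ivy-Corby-Orwell: 20+24+34+14+25 = 117
Orwell-Fern-Vale-Corby-Ivy-Orwell: 20+24+33+14+18 = 109
Orwell-Ivy-Fern-Corby-Vale-Orwell: 18+16+28+33+16 = 111
Orwell-Ivy-Fern-Vale-Corby-Orwell: 18+16+24+33+25 = 116
Orwell-Ivy-Corby-Fern-Vale-Orwell: 18+14+28+24+16 = 100
Orwell-Ivy-Vale-Fern-Corby-Orwell: 18+34+24+28+25 = 129
Orwell-Corby-Fern-Ivy-Vale-Orwell: 25+28+16+34+16 = 119
Orwell-Corby-Ivy-Fern-Vale-Orwell: 25+14+16+24+16 = 95
The minimum is 95.
One optimal route: Orwell → Corby → Ivy → Fern → Vale → Orwell (or its reverse).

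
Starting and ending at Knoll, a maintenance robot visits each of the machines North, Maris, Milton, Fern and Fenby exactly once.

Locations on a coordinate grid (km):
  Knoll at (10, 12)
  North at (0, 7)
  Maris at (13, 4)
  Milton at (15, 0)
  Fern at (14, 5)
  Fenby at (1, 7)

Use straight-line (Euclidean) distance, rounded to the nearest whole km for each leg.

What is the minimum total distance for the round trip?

41 km — the shortest possible round trip.

With 5 stops there are 5!/2 = 60 distinct round trips (a route and its reverse cost the same).
Knoll-North-Maris-Milton-Fern-Fenby-Knoll: 11+13+4+5+13+10 = 56
Knoll-North-Maris-Milton-Fenby-Fern-Knoll: 11+13+4+16+13+8 = 65
Knoll-North-Maris-Fern-Milton-Fenby-Knoll: 11+13+1+5+16+10 = 56
Knoll-North-Maris-Fern-Fenby-Milton-Knoll: 11+13+1+13+16+13 = 67
Knoll-North-Maris-Fenby-Milton-Fern-Knoll: 11+13+12+16+5+8 = 65
Knoll-North-Maris-Fenby-Fern-Milton-Knoll: 11+13+12+13+5+13 = 67
Knoll-North-Milton-Maris-Fern-Fenby-Knoll: 11+17+4+1+13+10 = 56
Knoll-North-Milton-Maris-Fenby-Fern-Knoll: 11+17+4+12+13+8 = 65
Knoll-North-Milton-Fern-Maris-Fenby-Knoll: 11+17+5+1+12+10 = 56
Knoll-North-Milton-Fern-Fenby-Maris-Knoll: 11+17+5+13+12+9 = 67
Knoll-North-Milton-Fenby-Maris-Fern-Knoll: 11+17+16+12+1+8 = 65
Knoll-North-Milton-Fenby-Fern-Maris-Knoll: 11+17+16+13+1+9 = 67
Knoll-North-Fern-Maris-Milton-Fenby-Knoll: 11+14+1+4+16+10 = 56
Knoll-North-Fern-Maris-Fenby-Milton-Knoll: 11+14+1+12+16+13 = 67
… (46 more)
Knoll-North-Fenby-Maris-Milton-Fern-Knoll: 11+1+12+4+5+8 = 41  ← best
The minimum is 41.
One optimal route: Knoll → North → Fenby → Maris → Milton → Fern → Knoll (or its reverse).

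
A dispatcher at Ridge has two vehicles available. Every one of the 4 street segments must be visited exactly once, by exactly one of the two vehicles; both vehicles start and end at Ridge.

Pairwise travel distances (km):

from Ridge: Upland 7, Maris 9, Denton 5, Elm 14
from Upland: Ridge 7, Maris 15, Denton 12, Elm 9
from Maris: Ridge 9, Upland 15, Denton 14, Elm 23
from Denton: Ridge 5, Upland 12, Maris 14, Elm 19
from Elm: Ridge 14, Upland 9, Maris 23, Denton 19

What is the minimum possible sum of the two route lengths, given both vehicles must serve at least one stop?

Minimum combined distance: 57 km.

Check every non-empty split of the stops between the two vehicles; for each half take its own optimal tour:
  {Upland} + {Maris, Denton, Elm}: 14 + 56 = 70
  {Maris} + {Upland, Denton, Elm}: 18 + 40 = 58
  {Upland, Maris} + {Denton, Elm}: 31 + 38 = 69
  {Denton} + {Upland, Maris, Elm}: 10 + 47 = 57
  {Upland, Denton} + {Maris, Elm}: 24 + 46 = 70
  {Maris, Denton} + {Upland, Elm}: 28 + 30 = 58
  … (7 splits in total)
Best: vehicle 1 Ridge → Denton → Ridge = 10; vehicle 2 Ridge → Maris → Upland → Elm → Ridge = 47; combined 57.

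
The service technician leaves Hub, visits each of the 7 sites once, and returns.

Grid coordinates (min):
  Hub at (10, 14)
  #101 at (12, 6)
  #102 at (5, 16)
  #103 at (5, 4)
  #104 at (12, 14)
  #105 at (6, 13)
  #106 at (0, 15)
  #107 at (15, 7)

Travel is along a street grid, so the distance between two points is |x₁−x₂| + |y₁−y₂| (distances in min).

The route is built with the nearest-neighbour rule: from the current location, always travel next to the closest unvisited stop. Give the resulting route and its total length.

Total distance 60 min via the nearest-neighbour route Hub → #104 → #105 → #102 → #106 → #103 → #101 → #107 → Hub.

From Hub: distances to unvisited — #104=2, #105=5, #102=7, #101=10, #106=11, #107=12, #103=15. Nearest is #104 (2).
From #104: distances to unvisited — #105=7, #101=8, #102=9, #107=10, #106=13, #103=17. Nearest is #105 (7).
From #105: distances to unvisited — #102=4, #106=8, #103=10, #101=13, #107=15. Nearest is #102 (4).
From #102: distances to unvisited — #106=6, #103=12, #101=17, #107=19. Nearest is #106 (6).
From #106: distances to unvisited — #103=16, #101=21, #107=23. Nearest is #103 (16).
From #103: distances to unvisited — #101=9, #107=13. Nearest is #101 (9).
From #101: distances to unvisited — #107=4. Nearest is #107 (4).
Return #107→Hub: 12.
Total = 2 + 7 + 4 + 6 + 16 + 9 + 4 + 12 = 60.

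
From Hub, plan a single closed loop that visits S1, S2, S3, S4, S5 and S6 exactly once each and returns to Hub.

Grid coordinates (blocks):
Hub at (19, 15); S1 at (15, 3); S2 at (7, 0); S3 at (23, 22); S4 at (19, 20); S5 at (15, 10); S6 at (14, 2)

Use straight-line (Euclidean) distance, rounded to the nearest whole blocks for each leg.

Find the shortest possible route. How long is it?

Shortest round trip = 56 blocks.

Hub → S1 → S2 → S3 → S4 → S5 → S6 → Hub: 13+9+27+4+11+8+14 = 86
Hub → S1 → S2 → S3 → S4 → S6 → S5 → Hub: 13+9+27+4+19+8+6 = 86
Hub → S1 → S2 → S3 → S5 → S4 → S6 → Hub: 13+9+27+14+11+19+14 = 107
Hub → S1 → S2 → S3 → S5 → S6 → S4 → Hub: 13+9+27+14+8+19+5 = 95
Hub → S1 → S2 → S3 → S6 → S4 → S5 → Hub: 13+9+27+22+19+11+6 = 107
Hub → S1 → S2 → S3 → S6 → S5 → S4 → Hub: 13+9+27+22+8+11+5 = 95
Hub → S1 → S2 → S4 → S3 → S5 → S6 → Hub: 13+9+23+4+14+8+14 = 85
Hub → S1 → S2 → S4 → S3 → S6 → S5 → Hub: 13+9+23+4+22+8+6 = 85
… (352 more)
Hub → S3 → S4 → S1 → S6 → S2 → S5 → Hub: 8+4+17+1+7+13+6 = 56  ← best
The minimum is 56.
One optimal route: Hub → S3 → S4 → S1 → S6 → S2 → S5 → Hub (or its reverse).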